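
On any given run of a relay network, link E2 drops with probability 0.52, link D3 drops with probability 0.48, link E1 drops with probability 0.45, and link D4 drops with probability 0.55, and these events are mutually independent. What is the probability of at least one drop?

0.938224

P(none) = (1 − 0.52) × (1 − 0.48) × (1 − 0.45) × (1 − 0.55) = 0.48 × 0.52 × 0.55 × 0.45 = 0.061776
P(at least one) = 1 − 0.061776 = 0.938224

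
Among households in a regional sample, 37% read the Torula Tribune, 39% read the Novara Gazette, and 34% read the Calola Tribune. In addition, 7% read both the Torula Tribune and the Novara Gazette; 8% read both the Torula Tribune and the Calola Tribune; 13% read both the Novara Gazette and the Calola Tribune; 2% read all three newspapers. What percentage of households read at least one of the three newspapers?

84%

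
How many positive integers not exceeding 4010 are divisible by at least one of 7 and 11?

884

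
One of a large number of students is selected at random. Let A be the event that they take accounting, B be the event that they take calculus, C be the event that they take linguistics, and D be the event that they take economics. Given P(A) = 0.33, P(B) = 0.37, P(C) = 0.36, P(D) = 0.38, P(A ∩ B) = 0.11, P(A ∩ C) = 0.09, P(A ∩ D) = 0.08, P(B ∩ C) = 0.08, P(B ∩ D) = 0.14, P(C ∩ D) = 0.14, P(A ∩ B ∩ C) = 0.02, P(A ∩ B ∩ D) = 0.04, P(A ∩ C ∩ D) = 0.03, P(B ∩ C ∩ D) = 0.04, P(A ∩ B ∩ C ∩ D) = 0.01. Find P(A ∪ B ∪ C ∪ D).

0.92

By inclusion-exclusion,
P(A ∪ B ∪ C ∪ D) = 0.33 + 0.37 + 0.36 + 0.38 − 0.11 − 0.09 − 0.08 − 0.08 − 0.14 − 0.14 + 0.02 + 0.04 + 0.03 + 0.04 − 0.01 = 0.92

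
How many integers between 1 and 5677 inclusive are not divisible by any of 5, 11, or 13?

By inclusion–exclusion:
⌊5677/5⌋ + ⌊5677/11⌋ + ⌊5677/13⌋ − ⌊5677/55⌋ − ⌊5677/65⌋ − ⌊5677/143⌋ + ⌊5677/715⌋ = 1135 + 516 + 436 − 103 − 87 − 39 + 7 = 1865
5677 − 1865 = 3812

3812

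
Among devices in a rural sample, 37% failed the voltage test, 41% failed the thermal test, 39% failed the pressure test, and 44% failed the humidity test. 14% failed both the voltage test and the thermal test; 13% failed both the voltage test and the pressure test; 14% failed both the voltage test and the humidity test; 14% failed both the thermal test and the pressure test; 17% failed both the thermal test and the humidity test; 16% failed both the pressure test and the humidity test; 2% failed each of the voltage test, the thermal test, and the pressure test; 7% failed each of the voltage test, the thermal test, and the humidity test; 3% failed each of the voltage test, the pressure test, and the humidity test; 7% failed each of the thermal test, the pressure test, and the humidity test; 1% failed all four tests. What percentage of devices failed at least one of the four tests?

By inclusion–exclusion:
P(union) = 37 + 41 + 39 + 44 − 14 − 13 − 14 − 14 − 17 − 16 + 2 + 7 + 3 + 7 − 1 = 91%

91%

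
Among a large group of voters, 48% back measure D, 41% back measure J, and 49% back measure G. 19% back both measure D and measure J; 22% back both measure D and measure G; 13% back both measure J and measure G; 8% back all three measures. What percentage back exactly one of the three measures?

54%

Using the inclusion–exclusion count for exactly one event:
P(exactly one) = 48 + 41 + 49 − 2·19 − 2·22 − 2·13 + 3·8 = 54%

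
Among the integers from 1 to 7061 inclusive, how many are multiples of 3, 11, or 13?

3110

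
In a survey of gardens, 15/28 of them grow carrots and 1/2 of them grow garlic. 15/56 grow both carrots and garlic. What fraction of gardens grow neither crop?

13/56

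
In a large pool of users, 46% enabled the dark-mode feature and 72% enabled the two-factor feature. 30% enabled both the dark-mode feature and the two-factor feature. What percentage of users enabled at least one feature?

88%

By inclusion–exclusion:
P(union) = 46 + 72 − 30 = 88%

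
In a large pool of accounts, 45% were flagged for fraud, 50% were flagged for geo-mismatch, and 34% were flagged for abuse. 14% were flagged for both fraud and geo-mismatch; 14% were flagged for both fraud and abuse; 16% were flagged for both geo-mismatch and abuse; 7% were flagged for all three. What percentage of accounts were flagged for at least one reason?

92%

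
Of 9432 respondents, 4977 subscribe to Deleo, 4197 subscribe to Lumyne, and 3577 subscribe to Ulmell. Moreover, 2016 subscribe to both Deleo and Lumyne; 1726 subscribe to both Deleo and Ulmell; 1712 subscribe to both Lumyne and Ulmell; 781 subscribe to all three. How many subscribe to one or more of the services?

Using inclusion–exclusion:
N(≥1) = 4977 + 4197 + 3577 − 2016 − 1726 − 1712 + 781 = 8078

8078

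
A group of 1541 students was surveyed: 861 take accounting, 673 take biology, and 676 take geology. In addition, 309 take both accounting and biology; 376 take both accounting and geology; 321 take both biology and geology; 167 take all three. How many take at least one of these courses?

Inclusion–exclusion gives
|at least one| = 861 + 673 + 676 − 309 − 376 − 321 + 167 = 1371

1371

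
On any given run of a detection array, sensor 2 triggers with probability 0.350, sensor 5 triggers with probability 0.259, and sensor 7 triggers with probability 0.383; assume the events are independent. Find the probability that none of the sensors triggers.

0.29717805

P(none) = (1 − 0.350) × (1 − 0.259) × (1 − 0.383) = 0.650 × 0.741 × 0.617 = 0.29717805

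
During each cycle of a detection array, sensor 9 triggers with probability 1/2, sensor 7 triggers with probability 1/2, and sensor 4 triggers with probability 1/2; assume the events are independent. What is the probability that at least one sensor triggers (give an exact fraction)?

7/8

P(none) = (1 − 1/2) × (1 − 1/2) × (1 − 1/2) = 1/2 × 1/2 × 1/2 = 1/8
P(at least one) = 1 − 1/8 = 7/8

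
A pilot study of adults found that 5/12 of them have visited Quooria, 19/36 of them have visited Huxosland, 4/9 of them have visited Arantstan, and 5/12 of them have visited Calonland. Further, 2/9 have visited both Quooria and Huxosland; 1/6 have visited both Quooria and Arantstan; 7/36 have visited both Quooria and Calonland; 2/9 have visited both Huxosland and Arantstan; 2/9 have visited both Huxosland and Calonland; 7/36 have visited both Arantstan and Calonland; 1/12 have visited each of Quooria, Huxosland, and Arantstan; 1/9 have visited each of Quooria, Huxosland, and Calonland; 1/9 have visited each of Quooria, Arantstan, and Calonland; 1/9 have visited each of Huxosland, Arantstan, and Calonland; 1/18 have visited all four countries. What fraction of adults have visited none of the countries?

P(union) = 5/12 + 19/36 + 4/9 + 5/12 − 2/9 − 1/6 − 7/36 − 2/9 − 2/9 − 7/36 + 1/12 + 1/9 + 1/9 + 1/9 − 1/18 = 17/18
P(none) = 1 − 17/18 = 1/18

1/18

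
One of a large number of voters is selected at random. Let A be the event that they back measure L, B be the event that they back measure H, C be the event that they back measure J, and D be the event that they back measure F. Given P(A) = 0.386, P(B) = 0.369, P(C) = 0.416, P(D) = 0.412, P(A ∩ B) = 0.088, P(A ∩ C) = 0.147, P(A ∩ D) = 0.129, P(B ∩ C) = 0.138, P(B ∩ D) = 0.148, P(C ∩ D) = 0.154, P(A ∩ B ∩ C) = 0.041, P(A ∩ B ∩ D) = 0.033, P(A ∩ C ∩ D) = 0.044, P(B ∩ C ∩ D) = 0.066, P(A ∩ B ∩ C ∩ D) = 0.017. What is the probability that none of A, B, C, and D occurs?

By inclusion–exclusion:
P(A ∪ B ∪ C ∪ D) = 0.386 + 0.369 + 0.416 + 0.412 − 0.088 − 0.147 − 0.129 − 0.138 − 0.148 − 0.154 + 0.041 + 0.033 + 0.044 + 0.066 − 0.017 = 0.946
P(none) = 1 − 0.946 = 0.054

0.054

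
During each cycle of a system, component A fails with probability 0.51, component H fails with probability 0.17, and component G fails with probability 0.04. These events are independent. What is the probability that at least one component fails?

P(none) = (1 − 0.51) × (1 − 0.17) × (1 − 0.04) = 0.49 × 0.83 × 0.96 = 0.390432
P(at least one) = 1 − 0.390432 = 0.609568

0.609568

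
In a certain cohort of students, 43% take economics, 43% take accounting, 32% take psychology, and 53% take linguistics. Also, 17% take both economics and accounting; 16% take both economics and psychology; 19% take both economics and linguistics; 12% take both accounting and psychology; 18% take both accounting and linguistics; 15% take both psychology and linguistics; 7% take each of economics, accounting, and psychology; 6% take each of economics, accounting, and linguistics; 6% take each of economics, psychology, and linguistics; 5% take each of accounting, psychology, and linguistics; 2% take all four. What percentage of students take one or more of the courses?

96%

P(union) = 43 + 43 + 32 + 53 − 17 − 16 − 19 − 12 − 18 − 15 + 7 + 6 + 6 + 5 − 2 = 96%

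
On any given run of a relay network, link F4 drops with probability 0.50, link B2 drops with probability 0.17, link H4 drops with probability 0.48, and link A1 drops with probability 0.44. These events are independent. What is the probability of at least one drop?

0.879152

P(none) = (1 − 0.50) × (1 − 0.17) × (1 − 0.48) × (1 − 0.44) = 0.50 × 0.83 × 0.52 × 0.56 = 0.120848
P(at least one) = 1 − 0.120848 = 0.879152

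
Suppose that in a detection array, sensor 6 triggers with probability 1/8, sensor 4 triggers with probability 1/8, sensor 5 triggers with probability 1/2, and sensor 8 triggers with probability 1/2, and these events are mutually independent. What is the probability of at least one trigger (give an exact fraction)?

P(none) = (1 − 1/8) × (1 − 1/8) × (1 − 1/2) × (1 − 1/2) = 7/8 × 7/8 × 1/2 × 1/2 = 49/256
P(at least one) = 1 − 49/256 = 207/256

207/256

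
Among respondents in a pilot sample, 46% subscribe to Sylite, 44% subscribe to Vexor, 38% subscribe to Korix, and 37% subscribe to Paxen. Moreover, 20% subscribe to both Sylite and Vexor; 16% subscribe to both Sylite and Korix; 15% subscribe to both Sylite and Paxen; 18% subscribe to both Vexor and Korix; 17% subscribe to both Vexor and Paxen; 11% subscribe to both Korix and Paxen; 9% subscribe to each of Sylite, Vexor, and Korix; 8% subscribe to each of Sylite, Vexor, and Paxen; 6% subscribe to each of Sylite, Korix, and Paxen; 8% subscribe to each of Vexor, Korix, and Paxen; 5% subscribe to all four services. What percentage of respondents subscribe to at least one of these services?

P(at least one) = 46 + 44 + 38 + 37 − 20 − 16 − 15 − 18 − 17 − 11 + 9 + 8 + 6 + 8 − 5 = 94%

94%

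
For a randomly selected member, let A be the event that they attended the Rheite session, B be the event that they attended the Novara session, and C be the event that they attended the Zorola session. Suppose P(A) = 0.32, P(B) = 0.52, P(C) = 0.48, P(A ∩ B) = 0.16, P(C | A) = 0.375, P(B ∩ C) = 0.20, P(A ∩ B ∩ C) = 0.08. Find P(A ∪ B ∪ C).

P(A ∩ C) = P(A)·P(C|A) = 0.32 × 0.375 = 0.12
P(A ∪ B ∪ C) = 0.32 + 0.52 + 0.48 − 0.16 − 0.12 − 0.20 + 0.08 = 0.92

0.92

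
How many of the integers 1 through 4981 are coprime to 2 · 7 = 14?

2135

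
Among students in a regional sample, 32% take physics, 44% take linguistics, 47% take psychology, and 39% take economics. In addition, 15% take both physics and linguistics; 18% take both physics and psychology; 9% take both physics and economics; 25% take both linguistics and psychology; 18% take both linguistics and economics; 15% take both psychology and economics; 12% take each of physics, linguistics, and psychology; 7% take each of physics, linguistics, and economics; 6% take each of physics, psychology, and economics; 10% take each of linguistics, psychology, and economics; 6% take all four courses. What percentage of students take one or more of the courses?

Inclusion–exclusion gives
P(≥1) = 32 + 44 + 47 + 39 − 15 − 18 − 9 − 25 − 18 − 15 + 12 + 7 + 6 + 10 − 6 = 91%

91%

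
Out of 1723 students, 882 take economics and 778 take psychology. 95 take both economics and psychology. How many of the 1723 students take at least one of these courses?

1565

Inclusion–exclusion gives
N(≥1) = 882 + 778 − 95 = 1565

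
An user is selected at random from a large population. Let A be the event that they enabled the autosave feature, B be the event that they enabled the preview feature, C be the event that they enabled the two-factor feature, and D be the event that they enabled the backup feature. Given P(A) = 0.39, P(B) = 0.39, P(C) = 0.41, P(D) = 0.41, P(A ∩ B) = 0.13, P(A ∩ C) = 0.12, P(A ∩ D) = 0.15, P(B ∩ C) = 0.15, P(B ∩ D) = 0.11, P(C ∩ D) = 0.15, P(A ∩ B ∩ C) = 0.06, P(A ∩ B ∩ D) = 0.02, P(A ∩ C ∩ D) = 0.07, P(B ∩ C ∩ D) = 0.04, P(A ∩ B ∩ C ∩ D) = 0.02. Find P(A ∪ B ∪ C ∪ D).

P(A ∪ B ∪ C ∪ D) = 0.39 + 0.39 + 0.41 + 0.41 − 0.13 − 0.12 − 0.15 − 0.15 − 0.11 − 0.15 + 0.06 + 0.02 + 0.07 + 0.04 − 0.02 = 0.96

0.96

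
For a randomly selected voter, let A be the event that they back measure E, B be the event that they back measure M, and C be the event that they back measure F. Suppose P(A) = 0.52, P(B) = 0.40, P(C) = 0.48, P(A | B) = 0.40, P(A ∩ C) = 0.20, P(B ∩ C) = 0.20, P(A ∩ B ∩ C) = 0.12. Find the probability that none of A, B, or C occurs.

P(A ∩ B) = P(B)·P(A|B) = 0.40 × 0.40 = 0.16
By inclusion-exclusion,
P(A ∪ B ∪ C) = 0.52 + 0.40 + 0.48 − 0.16 − 0.20 − 0.20 + 0.12 = 0.96
P(none) = 1 − 0.96 = 0.04

0.04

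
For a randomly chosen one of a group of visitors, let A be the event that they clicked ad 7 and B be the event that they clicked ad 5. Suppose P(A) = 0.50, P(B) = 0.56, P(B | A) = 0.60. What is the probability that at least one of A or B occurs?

0.76

P(A ∩ B) = P(A)·P(B|A) = 0.50 × 0.60 = 0.30
Apply inclusion-exclusion:
P(A ∪ B) = 0.50 + 0.56 − 0.30 = 0.76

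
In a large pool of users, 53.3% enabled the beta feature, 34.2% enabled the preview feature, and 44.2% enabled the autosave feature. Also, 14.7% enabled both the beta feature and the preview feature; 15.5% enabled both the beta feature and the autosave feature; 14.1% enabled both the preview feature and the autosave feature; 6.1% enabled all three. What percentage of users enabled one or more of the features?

93.5%

Using inclusion–exclusion:
P(union) = 53.3 + 34.2 + 44.2 − 14.7 − 15.5 − 14.1 + 6.1 = 93.5%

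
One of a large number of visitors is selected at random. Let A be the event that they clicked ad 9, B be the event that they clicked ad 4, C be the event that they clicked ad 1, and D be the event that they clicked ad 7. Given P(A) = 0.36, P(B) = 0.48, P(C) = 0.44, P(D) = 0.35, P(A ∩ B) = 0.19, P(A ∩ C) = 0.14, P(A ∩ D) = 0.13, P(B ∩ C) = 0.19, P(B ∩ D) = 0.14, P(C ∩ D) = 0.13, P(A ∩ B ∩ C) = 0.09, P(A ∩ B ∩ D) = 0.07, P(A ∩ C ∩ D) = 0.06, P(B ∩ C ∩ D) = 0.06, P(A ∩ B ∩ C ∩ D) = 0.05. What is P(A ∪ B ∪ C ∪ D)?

0.94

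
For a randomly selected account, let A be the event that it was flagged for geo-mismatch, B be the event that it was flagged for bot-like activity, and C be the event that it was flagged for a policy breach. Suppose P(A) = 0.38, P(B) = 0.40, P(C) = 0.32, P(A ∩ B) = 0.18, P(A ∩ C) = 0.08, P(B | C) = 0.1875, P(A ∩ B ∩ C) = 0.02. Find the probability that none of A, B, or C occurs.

P(B ∩ C) = P(C)·P(B|C) = 0.32 × 0.1875 = 0.06
P(A ∪ B ∪ C) = 0.38 + 0.40 + 0.32 − 0.18 − 0.08 − 0.06 + 0.02 = 0.80
P(none) = 1 − 0.80 = 0.20

0.20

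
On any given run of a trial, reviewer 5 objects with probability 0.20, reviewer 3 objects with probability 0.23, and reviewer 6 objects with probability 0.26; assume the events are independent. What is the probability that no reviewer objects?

P(none) = (1 − 0.20) × (1 − 0.23) × (1 − 0.26) = 0.80 × 0.77 × 0.74 = 0.45584

0.45584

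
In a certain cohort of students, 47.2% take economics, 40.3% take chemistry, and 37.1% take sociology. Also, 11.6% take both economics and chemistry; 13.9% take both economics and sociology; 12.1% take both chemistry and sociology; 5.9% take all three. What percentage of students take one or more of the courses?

92.9%

Inclusion–exclusion gives
P(at least one) = 47.2 + 40.3 + 37.1 − 11.6 − 13.9 − 12.1 + 5.9 = 92.9%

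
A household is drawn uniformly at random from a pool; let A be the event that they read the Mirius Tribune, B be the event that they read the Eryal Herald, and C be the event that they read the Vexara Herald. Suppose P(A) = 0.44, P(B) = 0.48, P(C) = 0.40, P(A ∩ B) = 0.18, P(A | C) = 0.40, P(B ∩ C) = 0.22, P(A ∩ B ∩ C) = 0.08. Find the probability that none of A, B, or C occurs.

0.16

P(A ∩ C) = P(C)·P(A|C) = 0.40 × 0.40 = 0.16
By inclusion–exclusion:
P(A ∪ B ∪ C) = 0.44 + 0.48 + 0.40 − 0.18 − 0.16 − 0.22 + 0.08 = 0.84
P(none) = 1 − 0.84 = 0.16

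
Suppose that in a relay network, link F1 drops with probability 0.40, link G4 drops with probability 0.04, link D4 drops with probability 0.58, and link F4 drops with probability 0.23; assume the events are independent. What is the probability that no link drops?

P(none) = (1 − 0.40) × (1 − 0.04) × (1 − 0.58) × (1 − 0.23) = 0.60 × 0.96 × 0.42 × 0.77 = 0.1862784

0.1862784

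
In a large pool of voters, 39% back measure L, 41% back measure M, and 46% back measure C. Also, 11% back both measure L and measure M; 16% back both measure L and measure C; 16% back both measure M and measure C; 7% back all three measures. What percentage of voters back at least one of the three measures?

Inclusion–exclusion gives
P(≥1) = 39 + 41 + 46 − 11 − 16 − 16 + 7 = 90%

90%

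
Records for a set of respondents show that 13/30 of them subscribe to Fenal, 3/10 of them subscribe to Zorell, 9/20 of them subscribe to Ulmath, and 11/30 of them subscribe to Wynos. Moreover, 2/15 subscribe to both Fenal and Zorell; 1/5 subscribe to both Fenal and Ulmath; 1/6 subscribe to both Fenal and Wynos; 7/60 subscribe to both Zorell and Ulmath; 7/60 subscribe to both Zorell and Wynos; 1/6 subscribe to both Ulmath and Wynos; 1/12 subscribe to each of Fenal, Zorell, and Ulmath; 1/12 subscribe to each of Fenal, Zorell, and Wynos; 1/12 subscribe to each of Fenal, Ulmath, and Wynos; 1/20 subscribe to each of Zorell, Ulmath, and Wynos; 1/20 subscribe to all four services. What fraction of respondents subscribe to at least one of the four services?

Inclusion–exclusion gives
P(at least one) = 13/30 + 3/10 + 9/20 + 11/30 − 2/15 − 1/5 − 1/6 − 7/60 − 7/60 − 1/6 + 1/12 + 1/12 + 1/12 + 1/20 − 1/20 = 9/10

9/10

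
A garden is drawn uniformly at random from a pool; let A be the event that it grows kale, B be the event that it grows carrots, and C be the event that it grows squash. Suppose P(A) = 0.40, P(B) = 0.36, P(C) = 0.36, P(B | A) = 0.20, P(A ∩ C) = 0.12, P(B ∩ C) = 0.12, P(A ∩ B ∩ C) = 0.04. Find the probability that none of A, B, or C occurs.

P(A ∩ B) = P(A)·P(B|A) = 0.40 × 0.20 = 0.08
Using inclusion–exclusion:
P(A ∪ B ∪ C) = 0.40 + 0.36 + 0.36 − 0.08 − 0.12 − 0.12 + 0.04 = 0.84
P(none) = 1 − 0.84 = 0.16

0.16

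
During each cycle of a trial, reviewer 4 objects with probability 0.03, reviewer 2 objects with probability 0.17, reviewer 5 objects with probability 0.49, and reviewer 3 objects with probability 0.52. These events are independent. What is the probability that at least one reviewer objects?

P(none) = (1 − 0.03) × (1 − 0.17) × (1 − 0.49) × (1 − 0.52) = 0.97 × 0.83 × 0.51 × 0.48 = 0.19708848
P(at least one) = 1 − 0.19708848 = 0.80291152

0.80291152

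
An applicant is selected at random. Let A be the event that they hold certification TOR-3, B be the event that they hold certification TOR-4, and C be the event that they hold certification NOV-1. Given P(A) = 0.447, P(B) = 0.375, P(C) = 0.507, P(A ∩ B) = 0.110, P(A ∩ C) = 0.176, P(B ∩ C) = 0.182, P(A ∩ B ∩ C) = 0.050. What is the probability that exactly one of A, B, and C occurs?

By inclusion–exclusion (exactly-one form):
P(exactly one) = 0.447 + 0.375 + 0.507 − 2·0.110 − 2·0.176 − 2·0.182 + 3·0.050 = 0.543

0.543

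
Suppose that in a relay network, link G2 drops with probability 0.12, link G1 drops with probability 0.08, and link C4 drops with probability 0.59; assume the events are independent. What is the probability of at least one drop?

0.668064

P(none) = (1 − 0.12) × (1 − 0.08) × (1 − 0.59) = 0.88 × 0.92 × 0.41 = 0.331936
P(at least one) = 1 − 0.331936 = 0.668064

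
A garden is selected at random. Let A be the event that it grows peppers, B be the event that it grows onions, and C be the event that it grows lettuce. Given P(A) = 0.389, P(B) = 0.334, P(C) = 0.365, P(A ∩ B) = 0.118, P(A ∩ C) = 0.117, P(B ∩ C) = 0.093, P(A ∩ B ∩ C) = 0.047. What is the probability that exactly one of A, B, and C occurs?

Using the inclusion–exclusion count for exactly one event:
P(exactly one) = 0.389 + 0.334 + 0.365 − 2·0.118 − 2·0.117 − 2·0.093 + 3·0.047 = 0.573

0.573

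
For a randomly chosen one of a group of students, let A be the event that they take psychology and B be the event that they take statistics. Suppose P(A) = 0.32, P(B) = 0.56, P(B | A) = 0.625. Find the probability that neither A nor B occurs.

P(A ∩ B) = P(A)·P(B|A) = 0.32 × 0.625 = 0.20
By inclusion-exclusion,
P(A ∪ B) = 0.32 + 0.56 − 0.20 = 0.68
P(none) = 1 − 0.68 = 0.32

0.32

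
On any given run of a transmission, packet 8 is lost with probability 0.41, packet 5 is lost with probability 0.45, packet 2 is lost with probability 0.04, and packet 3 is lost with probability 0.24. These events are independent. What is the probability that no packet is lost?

Since the events are independent, P(none) is the product of the individual non-occurrence probabilities.
P(none) = (1 − 0.41) × (1 − 0.45) × (1 − 0.04) × (1 − 0.24) = 0.59 × 0.55 × 0.96 × 0.76 = 0.2367552

0.2367552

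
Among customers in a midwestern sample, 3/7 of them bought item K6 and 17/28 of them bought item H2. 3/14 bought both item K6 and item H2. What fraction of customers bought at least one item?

23/28

P(≥1) = 3/7 + 17/28 − 3/14 = 23/28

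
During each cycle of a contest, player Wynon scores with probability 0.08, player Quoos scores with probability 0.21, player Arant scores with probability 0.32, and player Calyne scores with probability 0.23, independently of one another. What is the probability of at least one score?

Since the events are independent, P(none) is the product of the individual non-occurrence probabilities.
P(none) = (1 − 0.08) × (1 − 0.21) × (1 − 0.32) × (1 − 0.23) = 0.92 × 0.79 × 0.68 × 0.77 = 0.38055248
P(at least one) = 1 − 0.38055248 = 0.61944752

0.61944752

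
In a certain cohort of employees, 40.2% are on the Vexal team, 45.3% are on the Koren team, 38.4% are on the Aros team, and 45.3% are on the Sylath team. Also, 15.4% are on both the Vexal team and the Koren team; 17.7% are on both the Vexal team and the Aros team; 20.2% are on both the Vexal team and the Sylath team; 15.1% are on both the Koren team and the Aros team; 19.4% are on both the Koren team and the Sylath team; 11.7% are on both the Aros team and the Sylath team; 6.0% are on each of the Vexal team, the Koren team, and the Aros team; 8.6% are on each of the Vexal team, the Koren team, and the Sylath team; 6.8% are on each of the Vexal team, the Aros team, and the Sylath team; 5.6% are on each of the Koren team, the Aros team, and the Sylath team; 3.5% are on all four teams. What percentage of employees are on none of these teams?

6.8%

Inclusion–exclusion gives
P(≥1) = 40.2 + 45.3 + 38.4 + 45.3 − 15.4 − 17.7 − 20.2 − 15.1 − 19.4 − 11.7 + 6.0 + 8.6 + 6.8 + 5.6 − 3.5 = 93.2%
P(none) = 100% − 93.2% = 6.8%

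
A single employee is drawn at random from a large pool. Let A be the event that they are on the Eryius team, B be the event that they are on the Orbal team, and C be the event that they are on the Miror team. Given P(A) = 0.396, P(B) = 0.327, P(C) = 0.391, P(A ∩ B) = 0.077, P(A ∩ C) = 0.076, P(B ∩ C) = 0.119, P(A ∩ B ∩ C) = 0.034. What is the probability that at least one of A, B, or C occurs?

P(A ∪ B ∪ C) = 0.396 + 0.327 + 0.391 − 0.077 − 0.076 − 0.119 + 0.034 = 0.876

0.876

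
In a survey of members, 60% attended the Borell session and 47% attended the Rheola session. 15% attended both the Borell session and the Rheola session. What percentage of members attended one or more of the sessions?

Apply inclusion-exclusion:
P(union) = 60 + 47 − 15 = 92%

92%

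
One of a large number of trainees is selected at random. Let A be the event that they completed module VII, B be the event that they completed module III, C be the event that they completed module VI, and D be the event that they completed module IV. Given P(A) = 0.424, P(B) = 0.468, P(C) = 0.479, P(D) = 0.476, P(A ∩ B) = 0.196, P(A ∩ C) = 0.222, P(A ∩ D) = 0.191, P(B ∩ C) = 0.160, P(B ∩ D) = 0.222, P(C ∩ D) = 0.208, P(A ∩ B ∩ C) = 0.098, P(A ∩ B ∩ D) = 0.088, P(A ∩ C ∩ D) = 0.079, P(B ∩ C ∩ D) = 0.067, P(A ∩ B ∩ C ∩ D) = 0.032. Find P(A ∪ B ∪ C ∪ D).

P(A ∪ B ∪ C ∪ D) = 0.424 + 0.468 + 0.479 + 0.476 − 0.196 − 0.222 − 0.191 − 0.160 − 0.222 − 0.208 + 0.098 + 0.088 + 0.079 + 0.067 − 0.032 = 0.948

0.948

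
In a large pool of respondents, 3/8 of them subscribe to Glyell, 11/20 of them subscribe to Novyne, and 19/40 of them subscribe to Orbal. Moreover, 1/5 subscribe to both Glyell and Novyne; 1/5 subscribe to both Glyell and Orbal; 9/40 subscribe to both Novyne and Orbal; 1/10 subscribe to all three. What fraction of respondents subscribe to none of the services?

1/8

Apply inclusion-exclusion:
P(union) = 3/8 + 11/20 + 19/40 − 1/5 − 1/5 − 9/40 + 1/10 = 7/8
P(none) = 1 − 7/8 = 1/8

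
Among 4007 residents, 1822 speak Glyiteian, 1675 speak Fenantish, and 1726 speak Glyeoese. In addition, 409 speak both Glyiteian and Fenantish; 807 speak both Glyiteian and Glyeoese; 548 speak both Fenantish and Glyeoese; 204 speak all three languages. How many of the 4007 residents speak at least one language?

By inclusion-exclusion,
|union| = 1822 + 1675 + 1726 − 409 − 807 − 548 + 204 = 3663

3663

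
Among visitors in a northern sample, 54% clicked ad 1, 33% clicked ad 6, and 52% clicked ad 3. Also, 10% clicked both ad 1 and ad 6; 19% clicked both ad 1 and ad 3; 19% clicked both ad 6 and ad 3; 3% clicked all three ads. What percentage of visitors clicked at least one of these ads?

Apply inclusion-exclusion:
P(≥1) = 54 + 33 + 52 − 10 − 19 − 19 + 3 = 94%

94%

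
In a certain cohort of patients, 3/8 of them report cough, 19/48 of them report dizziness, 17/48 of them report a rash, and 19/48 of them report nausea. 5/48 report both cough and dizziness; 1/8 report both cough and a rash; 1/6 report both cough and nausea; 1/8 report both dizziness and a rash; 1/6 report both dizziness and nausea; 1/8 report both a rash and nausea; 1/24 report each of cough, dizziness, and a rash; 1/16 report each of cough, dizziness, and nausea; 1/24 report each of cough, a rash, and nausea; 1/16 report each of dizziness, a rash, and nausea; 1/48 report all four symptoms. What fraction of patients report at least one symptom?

Inclusion–exclusion gives
P(at least one) = 3/8 + 19/48 + 17/48 + 19/48 − 5/48 − 1/8 − 1/6 − 1/8 − 1/6 − 1/8 + 1/24 + 1/16 + 1/24 + 1/16 − 1/48 = 43/48

43/48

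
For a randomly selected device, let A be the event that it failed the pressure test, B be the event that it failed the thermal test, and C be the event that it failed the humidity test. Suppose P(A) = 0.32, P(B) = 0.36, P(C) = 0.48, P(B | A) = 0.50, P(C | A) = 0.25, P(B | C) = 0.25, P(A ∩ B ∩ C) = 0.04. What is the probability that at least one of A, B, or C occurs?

0.84

P(A ∩ B) = P(A)·P(B|A) = 0.32 × 0.50 = 0.16
P(A ∩ C) = P(A)·P(C|A) = 0.32 × 0.25 = 0.08
P(B ∩ C) = P(C)·P(B|C) = 0.48 × 0.25 = 0.12
P(A ∪ B ∪ C) = 0.32 + 0.36 + 0.48 − 0.16 − 0.08 − 0.12 + 0.04 = 0.84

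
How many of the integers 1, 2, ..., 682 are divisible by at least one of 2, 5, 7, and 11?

470

floor(682/2) + floor(682/5) + floor(682/7) + floor(682/11) − floor(682/10) − floor(682/14) − floor(682/22) − floor(682/35) − floor(682/55) − floor(682/77) + floor(682/70) + floor(682/110) + floor(682/154) + floor(682/385) − floor(682/770) = 341 + 136 + 97 + 62 − 68 − 48 − 31 − 19 − 12 − 8 + 9 + 6 + 4 + 1 − 0 = 470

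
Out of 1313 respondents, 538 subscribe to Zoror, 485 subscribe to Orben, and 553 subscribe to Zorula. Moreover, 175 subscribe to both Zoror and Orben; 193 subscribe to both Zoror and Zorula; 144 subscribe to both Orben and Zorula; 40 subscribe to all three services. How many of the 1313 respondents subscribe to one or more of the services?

1104

|at least one| = 538 + 485 + 553 − 175 − 193 − 144 + 40 = 1104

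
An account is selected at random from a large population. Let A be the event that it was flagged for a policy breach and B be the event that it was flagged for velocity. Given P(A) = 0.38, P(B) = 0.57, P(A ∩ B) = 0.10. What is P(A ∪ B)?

0.85

Apply inclusion-exclusion:
P(A ∪ B) = 0.38 + 0.57 − 0.10 = 0.85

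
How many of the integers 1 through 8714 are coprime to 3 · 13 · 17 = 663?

By inclusion–exclusion:
⌊8714/3⌋ + ⌊8714/13⌋ + ⌊8714/17⌋ − ⌊8714/39⌋ − ⌊8714/51⌋ − ⌊8714/221⌋ + ⌊8714/663⌋ = 2904 + 670 + 512 − 223 − 170 − 39 + 13 = 3667
8714 − 3667 = 5047

5047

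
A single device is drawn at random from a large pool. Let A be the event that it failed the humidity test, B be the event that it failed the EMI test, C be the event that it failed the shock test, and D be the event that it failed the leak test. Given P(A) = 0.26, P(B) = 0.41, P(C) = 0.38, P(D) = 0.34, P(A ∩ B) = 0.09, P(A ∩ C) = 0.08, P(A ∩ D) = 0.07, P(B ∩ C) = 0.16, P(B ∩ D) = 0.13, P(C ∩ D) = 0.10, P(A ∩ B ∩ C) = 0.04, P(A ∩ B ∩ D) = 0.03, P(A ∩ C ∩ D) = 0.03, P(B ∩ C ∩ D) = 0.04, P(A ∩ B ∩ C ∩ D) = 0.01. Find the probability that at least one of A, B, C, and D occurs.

By inclusion-exclusion,
P(A ∪ B ∪ C ∪ D) = 0.26 + 0.41 + 0.38 + 0.34 − 0.09 − 0.08 − 0.07 − 0.16 − 0.13 − 0.10 + 0.04 + 0.03 + 0.03 + 0.04 − 0.01 = 0.89

0.89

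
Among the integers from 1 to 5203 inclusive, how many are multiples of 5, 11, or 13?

1040 + 473 + 400 − 94 − 80 − 36 + 7 = 1710

1710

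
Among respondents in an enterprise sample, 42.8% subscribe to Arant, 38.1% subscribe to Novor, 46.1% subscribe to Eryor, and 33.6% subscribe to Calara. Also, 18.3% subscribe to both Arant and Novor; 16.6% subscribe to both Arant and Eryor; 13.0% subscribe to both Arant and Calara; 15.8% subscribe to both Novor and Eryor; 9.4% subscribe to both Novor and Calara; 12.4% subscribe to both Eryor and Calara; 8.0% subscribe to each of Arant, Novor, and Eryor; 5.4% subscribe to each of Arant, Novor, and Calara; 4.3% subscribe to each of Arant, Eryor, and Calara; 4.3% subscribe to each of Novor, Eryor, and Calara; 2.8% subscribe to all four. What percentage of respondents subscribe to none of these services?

5.7%

By inclusion–exclusion:
P(union) = 42.8 + 38.1 + 46.1 + 33.6 − 18.3 − 16.6 − 13.0 − 15.8 − 9.4 − 12.4 + 8.0 + 5.4 + 4.3 + 4.3 − 2.8 = 94.3%
P(none) = 100% − 94.3% = 5.7%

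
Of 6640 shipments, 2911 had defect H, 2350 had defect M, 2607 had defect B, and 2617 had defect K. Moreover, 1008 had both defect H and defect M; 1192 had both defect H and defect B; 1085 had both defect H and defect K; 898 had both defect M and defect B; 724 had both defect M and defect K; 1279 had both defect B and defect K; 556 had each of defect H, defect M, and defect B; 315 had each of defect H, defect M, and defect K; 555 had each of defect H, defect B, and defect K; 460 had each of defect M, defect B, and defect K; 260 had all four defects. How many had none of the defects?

Inclusion–exclusion gives
N(≥1) = 2911 + 2350 + 2607 + 2617 − 1008 − 1192 − 1085 − 898 − 724 − 1279 + 556 + 315 + 555 + 460 − 260 = 5925
None: 6640 − 5925 = 715

715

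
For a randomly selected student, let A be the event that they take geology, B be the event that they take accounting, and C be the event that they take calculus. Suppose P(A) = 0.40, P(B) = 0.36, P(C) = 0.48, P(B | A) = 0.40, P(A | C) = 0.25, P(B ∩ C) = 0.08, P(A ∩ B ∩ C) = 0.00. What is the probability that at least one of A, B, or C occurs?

P(A ∩ B) = P(A)·P(B|A) = 0.40 × 0.40 = 0.16
P(A ∩ C) = P(C)·P(A|C) = 0.48 × 0.25 = 0.12
P(A ∪ B ∪ C) = 0.40 + 0.36 + 0.48 − 0.16 − 0.12 − 0.08 + 0.00 = 0.88

0.88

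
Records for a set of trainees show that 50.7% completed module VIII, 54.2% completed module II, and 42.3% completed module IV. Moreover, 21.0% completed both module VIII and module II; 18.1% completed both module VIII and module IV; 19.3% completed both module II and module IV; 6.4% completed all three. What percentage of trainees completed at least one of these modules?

Inclusion–exclusion gives
P(at least one) = 50.7 + 54.2 + 42.3 − 21.0 − 18.1 − 19.3 + 6.4 = 95.2%

95.2%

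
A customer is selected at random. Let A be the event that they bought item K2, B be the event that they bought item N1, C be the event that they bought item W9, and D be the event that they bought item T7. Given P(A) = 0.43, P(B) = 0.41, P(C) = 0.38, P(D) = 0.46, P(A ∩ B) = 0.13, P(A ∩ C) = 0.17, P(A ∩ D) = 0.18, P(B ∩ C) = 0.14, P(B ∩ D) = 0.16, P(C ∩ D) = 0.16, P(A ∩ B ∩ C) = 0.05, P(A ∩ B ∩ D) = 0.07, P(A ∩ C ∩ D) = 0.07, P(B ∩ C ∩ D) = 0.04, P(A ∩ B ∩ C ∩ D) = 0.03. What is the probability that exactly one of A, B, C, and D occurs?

0.37

By inclusion–exclusion (exactly-one form):
P(exactly one) = 0.43 + 0.41 + 0.38 + 0.46 − 2·0.13 − 2·0.17 − 2·0.18 − 2·0.14 − 2·0.16 − 2·0.16 + 3·0.05 + 3·0.07 + 3·0.07 + 3·0.04 − 4·0.03 = 0.37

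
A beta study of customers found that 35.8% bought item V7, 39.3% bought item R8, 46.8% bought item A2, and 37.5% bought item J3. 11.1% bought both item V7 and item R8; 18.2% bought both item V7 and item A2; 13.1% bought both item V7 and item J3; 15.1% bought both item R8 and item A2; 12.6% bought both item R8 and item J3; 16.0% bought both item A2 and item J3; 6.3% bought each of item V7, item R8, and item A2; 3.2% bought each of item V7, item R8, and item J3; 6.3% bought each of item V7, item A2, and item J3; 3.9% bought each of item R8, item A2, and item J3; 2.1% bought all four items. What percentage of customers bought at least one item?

90.9%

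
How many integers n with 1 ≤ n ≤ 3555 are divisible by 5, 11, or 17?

By inclusion–exclusion:
floor(3555/5) + floor(3555/11) + floor(3555/17) − floor(3555/55) − floor(3555/85) − floor(3555/187) + floor(3555/935) = 711 + 323 + 209 − 64 − 41 − 19 + 3 = 1122

1122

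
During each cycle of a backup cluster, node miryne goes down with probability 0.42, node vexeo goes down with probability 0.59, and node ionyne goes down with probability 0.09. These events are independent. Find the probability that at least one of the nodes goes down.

Since the events are independent, P(none) is the product of the individual non-occurrence probabilities.
P(none) = (1 − 0.42) × (1 − 0.59) × (1 − 0.09) = 0.58 × 0.41 × 0.91 = 0.216398
P(at least one) = 1 − 0.216398 = 0.783602

0.783602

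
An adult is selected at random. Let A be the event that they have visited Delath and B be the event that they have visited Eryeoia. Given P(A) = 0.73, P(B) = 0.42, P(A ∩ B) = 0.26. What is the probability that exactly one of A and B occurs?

0.63

Using the inclusion–exclusion count for exactly one event:
P(exactly one) = 0.73 + 0.42 − 2·0.26 = 0.63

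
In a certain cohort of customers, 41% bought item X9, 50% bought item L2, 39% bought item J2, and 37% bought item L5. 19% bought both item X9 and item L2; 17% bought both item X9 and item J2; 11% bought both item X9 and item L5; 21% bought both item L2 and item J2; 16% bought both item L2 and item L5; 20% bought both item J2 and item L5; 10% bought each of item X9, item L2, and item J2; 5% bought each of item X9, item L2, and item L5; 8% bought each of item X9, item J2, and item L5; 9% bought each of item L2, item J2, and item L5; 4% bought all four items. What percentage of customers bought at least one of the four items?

91%

P(union) = 41 + 50 + 39 + 37 − 19 − 17 − 11 − 21 − 16 − 20 + 10 + 5 + 8 + 9 − 4 = 91%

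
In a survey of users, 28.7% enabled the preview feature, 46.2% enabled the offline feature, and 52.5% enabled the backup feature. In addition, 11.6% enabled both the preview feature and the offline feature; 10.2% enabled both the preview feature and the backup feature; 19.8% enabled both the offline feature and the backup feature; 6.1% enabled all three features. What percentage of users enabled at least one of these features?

91.9%

P(union) = 28.7 + 46.2 + 52.5 − 11.6 − 10.2 − 19.8 + 6.1 = 91.9%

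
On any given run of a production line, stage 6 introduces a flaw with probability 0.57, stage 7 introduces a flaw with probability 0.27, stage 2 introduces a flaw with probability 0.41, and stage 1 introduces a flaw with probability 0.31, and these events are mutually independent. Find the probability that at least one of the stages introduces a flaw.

0.87221131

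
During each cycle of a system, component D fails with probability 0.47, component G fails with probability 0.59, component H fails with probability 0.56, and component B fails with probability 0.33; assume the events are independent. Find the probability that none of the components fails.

P(none) = (1 − 0.47) × (1 − 0.59) × (1 − 0.56) × (1 − 0.33) = 0.53 × 0.41 × 0.44 × 0.67 = 0.06406004

0.06406004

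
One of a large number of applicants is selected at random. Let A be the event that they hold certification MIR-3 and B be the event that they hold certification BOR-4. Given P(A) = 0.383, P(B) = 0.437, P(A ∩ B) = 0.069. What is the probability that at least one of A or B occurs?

P(A ∪ B) = 0.383 + 0.437 − 0.069 = 0.751

0.751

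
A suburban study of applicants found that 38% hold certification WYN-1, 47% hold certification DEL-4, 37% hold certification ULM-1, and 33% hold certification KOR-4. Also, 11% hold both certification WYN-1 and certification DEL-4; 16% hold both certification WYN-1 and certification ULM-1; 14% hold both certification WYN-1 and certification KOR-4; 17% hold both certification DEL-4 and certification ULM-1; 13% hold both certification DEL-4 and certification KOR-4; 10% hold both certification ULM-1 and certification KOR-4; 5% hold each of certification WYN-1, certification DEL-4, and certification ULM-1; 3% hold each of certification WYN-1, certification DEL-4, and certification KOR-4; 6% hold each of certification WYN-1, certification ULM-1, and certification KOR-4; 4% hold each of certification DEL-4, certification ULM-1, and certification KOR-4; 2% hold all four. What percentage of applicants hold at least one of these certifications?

90%

P(≥1) = 38 + 47 + 37 + 33 − 11 − 16 − 14 − 17 − 13 − 10 + 5 + 3 + 6 + 4 − 2 = 90%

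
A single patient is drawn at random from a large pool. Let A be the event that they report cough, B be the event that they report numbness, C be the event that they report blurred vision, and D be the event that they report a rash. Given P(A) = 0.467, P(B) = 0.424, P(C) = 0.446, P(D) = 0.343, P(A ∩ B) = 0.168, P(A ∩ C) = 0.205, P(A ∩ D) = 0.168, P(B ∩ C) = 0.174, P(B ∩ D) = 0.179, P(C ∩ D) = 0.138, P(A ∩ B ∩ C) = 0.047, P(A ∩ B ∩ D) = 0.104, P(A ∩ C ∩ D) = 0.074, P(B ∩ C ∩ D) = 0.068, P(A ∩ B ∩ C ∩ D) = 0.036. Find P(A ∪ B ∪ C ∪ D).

0.905

P(A ∪ B ∪ C ∪ D) = 0.467 + 0.424 + 0.446 + 0.343 − 0.168 − 0.205 − 0.168 − 0.174 − 0.179 − 0.138 + 0.047 + 0.104 + 0.074 + 0.068 − 0.036 = 0.905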